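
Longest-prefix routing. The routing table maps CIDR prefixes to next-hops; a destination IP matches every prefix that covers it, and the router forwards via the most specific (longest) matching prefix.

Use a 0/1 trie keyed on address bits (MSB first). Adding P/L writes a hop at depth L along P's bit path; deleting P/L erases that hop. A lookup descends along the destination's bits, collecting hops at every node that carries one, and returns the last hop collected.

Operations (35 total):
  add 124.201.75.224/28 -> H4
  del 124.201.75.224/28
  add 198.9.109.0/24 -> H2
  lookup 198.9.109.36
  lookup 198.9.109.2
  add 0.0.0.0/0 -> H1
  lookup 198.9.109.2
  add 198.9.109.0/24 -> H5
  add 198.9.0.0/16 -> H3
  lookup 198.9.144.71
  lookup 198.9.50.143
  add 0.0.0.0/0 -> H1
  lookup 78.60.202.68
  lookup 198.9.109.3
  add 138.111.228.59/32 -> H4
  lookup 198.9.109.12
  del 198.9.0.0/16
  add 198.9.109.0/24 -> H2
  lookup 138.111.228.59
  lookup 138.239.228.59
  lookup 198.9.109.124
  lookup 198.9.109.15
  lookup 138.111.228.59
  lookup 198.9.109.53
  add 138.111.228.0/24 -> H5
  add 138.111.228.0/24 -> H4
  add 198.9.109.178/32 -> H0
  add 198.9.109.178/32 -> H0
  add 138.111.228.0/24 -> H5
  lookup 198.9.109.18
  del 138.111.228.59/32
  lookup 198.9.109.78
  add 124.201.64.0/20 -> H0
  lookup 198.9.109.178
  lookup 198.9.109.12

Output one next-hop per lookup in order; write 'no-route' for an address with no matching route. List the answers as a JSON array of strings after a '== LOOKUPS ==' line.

Apply in order:
  add 124.201.75.224/28 -> H4 at depth 28
  - 124.201.75.224/28 clear@28
  add 198.9.109.0/24 -> H2 at depth 24
  ? 198.9.109.36  path d0:-→d1:-→d2:-→d3:-→d4:-→d5:-→d6:-→d7:-→d8:-→d9:-→d10:-→d11:-→d12:-→d13:-→d14:-→d15:-→d16:-→d17:-→d18:-→d19:-→d20:-→d21:-→d22:-→d23:-→d24:H2  best=H2
  ? 198.9.109.2  path d0:-→d1:-→d2:-→d3:-→d4:-→d5:-→d6:-→d7:-→d8:-→d9:-→d10:-→d11:-→d12:-→d13:-→d14:-→d15:-→d16:-→d17:-→d18:-→d19:-→d20:-→d21:-→d22:-→d23:-→d24:H2  best=H2
  add 0.0.0.0/0 -> H1 at depth 0
  ? 198.9.109.2  path d0:H1→d1:-→d2:-→d3:-→d4:-→d5:-→d6:-→d7:-→d8:-→d9:-→d10:-→d11:-→d12:-→d13:-→d14:-→d15:-→d16:-→d17:-→d18:-→d19:-→d20:-→d21:-→d22:-→d23:-→d24:H2  best=H2
  add 198.9.109.0/24 -> H5 at depth 24
  add 198.9.0.0/16 -> H3 at depth 16
  ? 198.9.144.71  path d0:H1→d1:-→d2:-→d3:-→d4:-→d5:-→d6:-→d7:-→d8:-→d9:-→d10:-→d11:-→d12:-→d13:-→d14:-→d15:-→d16:H3  best=H3
  ? 198.9.50.143  path d0:H1→d1:-→d2:-→d3:-→d4:-→d5:-→d6:-→d7:-→d8:-→d9:-→d10:-→d11:-→d12:-→d13:-→d14:-→d15:-→d16:H3→d17:-  best=H3
  add 0.0.0.0/0 -> H1 at depth 0
  ? 78.60.202.68  path d0:H1→d1:-→d2:-  best=H1
  ? 198.9.109.3  path d0:H1→d1:-→d2:-→d3:-→d4:-→d5:-→d6:-→d7:-→d8:-→d9:-→d10:-→d11:-→d12:-→d13:-→d14:-→d15:-→d16:H3→d17:-→d18:-→d19:-→d20:-→d21:-→d22:-→d23:-→d24:H5  best=H5
  add 138.111.228.59/32 -> H4 at depth 32
  ? 198.9.109.12  path d0:H1→d1:-→d2:-→d3:-→d4:-→d5:-→d6:-→d7:-→d8:-→d9:-→d10:-→d11:-→d12:-→d13:-→d14:-→d15:-→d16:H3→d17:-→d18:-→d19:-→d20:-→d21:-→d22:-→d23:-→d24:H5  best=H5
  - 198.9.0.0/16 clear@16
  add 198.9.109.0/24 -> H2 at depth 24
  ? 138.111.228.59  path d0:H1→d1:-→d2:-→d3:-→d4:-→d5:-→d6:-→d7:-→d8:-→d9:-→d10:-→d11:-→d12:-→d13:-→d14:-→d15:-→d16:-→d17:-→d18:-→d19:-→d20:-→d21:-→d22:-→d23:-→d24:-→d25:-→d26:-→d27:-→d28:-→d29:-→d30:-→d31:-→d32:H4  best=H4
  ? 138.239.228.59  path d0:H1→d1:-→d2:-→d3:-→d4:-→d5:-→d6:-→d7:-→d8:-  best=H1
  ? 198.9.109.124  path d0:H1→d1:-→d2:-→d3:-→d4:-→d5:-→d6:-→d7:-→d8:-→d9:-→d10:-→d11:-→d12:-→d13:-→d14:-→d15:-→d16:-→d17:-→d18:-→d19:-→d20:-→d21:-→d22:-→d23:-→d24:H2  best=H2
  ? 198.9.109.15  path d0:H1→d1:-→d2:-→d3:-→d4:-→d5:-→d6:-→d7:-→d8:-→d9:-→d10:-→d11:-→d12:-→d13:-→d14:-→d15:-→d16:-→d17:-→d18:-→d19:-→d20:-→d21:-→d22:-→d23:-→d24:H2  best=H2
  ? 138.111.228.59  path d0:H1→d1:-→d2:-→d3:-→d4:-→d5:-→d6:-→d7:-→d8:-→d9:-→d10:-→d11:-→d12:-→d13:-→d14:-→d15:-→d16:-→d17:-→d18:-→d19:-→d20:-→d21:-→d22:-→d23:-→d24:-→d25:-→d26:-→d27:-→d28:-→d29:-→d30:-→d31:-→d32:H4  best=H4
  ? 198.9.109.53  path d0:H1→d1:-→d2:-→d3:-→d4:-→d5:-→d6:-→d7:-→d8:-→d9:-→d10:-→d11:-→d12:-→d13:-→d14:-→d15:-→d16:-→d17:-→d18:-→d19:-→d20:-→d21:-→d22:-→d23:-→d24:H2  best=H2
  add 138.111.228.0/24 -> H5 at depth 24
  add 138.111.228.0/24 -> H4 at depth 24
  add 198.9.109.178/32 -> H0 at depth 32
  add 198.9.109.178/32 -> H0 at depth 32
  add 138.111.228.0/24 -> H5 at depth 24
  ? 198.9.109.18  path d0:H1→d1:-→d2:-→d3:-→d4:-→d5:-→d6:-→d7:-→d8:-→d9:-→d10:-→d11:-→d12:-→d13:-→d14:-→d15:-→d16:-→d17:-→d18:-→d19:-→d20:-→d21:-→d22:-→d23:-→d24:H2  best=H2
  - 138.111.228.59/32 clear@32
  ? 198.9.109.78  path d0:H1→d1:-→d2:-→d3:-→d4:-→d5:-→d6:-→d7:-→d8:-→d9:-→d10:-→d11:-→d12:-→d13:-→d14:-→d15:-→d16:-→d17:-→d18:-→d19:-→d20:-→d21:-→d22:-→d23:-→d24:H2  best=H2
  add 124.201.64.0/20 -> H0 at depth 20
  ? 198.9.109.178  path d0:H1→d1:-→d2:-→d3:-→d4:-→d5:-→d6:-→d7:-→d8:-→d9:-→d10:-→d11:-→d12:-→d13:-→d14:-→d15:-→d16:-→d17:-→d18:-→d19:-→d20:-→d21:-→d22:-→d23:-→d24:H2→d25:-→d26:-→d27:-→d28:-→d29:-→d30:-→d31:-→d32:H0  best=H0
  ? 198.9.109.12  path d0:H1→d1:-→d2:-→d3:-→d4:-→d5:-→d6:-→d7:-→d8:-→d9:-→d10:-→d11:-→d12:-→d13:-→d14:-→d15:-→d16:-→d17:-→d18:-→d19:-→d20:-→d21:-→d22:-→d23:-→d24:H2  best=H2

== LOOKUPS ==
["H2","H2","H2","H3","H3","H1","H5","H5","H4","H1","H2","H2","H4","H2","H2","H2","H0","H2"]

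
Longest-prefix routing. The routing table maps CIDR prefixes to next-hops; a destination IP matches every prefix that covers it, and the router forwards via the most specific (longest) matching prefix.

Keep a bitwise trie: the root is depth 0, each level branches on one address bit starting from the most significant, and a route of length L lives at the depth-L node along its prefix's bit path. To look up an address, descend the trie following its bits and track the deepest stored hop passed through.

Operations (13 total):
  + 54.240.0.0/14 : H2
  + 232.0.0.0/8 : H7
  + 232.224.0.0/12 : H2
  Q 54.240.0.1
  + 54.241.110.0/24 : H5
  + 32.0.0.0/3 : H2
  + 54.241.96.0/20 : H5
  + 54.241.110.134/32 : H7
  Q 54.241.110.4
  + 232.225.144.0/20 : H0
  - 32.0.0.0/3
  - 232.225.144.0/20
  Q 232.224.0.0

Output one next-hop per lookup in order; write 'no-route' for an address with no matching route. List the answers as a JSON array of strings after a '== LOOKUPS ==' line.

Apply in order:
  add 54.240.0.0/14 -> H2 at depth 14
  add 232.0.0.0/8 -> H7 at depth 8
  add 232.224.0.0/12 -> H2 at depth 12
  lookup 54.240.0.1: bits 00110110111100 walk d0:-→d1:-→d2:-→d3:-→d4:-→d5:-→d6:-→d7:-→d8:-→d9:-→d10:-→d11:-→d12:-→d13:-→d14:H2 -> H2
  add 54.241.110.0/24 -> H5 at depth 24
  add 32.0.0.0/3 -> H2 at depth 3
  add 54.241.96.0/20 -> H5 at depth 20
  add 54.241.110.134/32 -> H7 at depth 32
  lookup 54.241.110.4: bits 001101101111000101101110 walk d0:-→d1:-→d2:-→d3:H2→d4:-→d5:-→d6:-→d7:-→d8:-→d9:-→d10:-→d11:-→d12:-→d13:-→d14:H2→d15:-→d16:-→d17:-→d18:-→d19:-→d20:H5→d21:-→d22:-→d23:-→d24:H5 -> H5
  add 232.225.144.0/20 -> H0 at depth 20
  del 32.0.0.0/3 (clear depth 3)
  del 232.225.144.0/20 (clear depth 20)
  lookup 232.224.0.0: bits 111010001110000 walk d0:-→d1:-→d2:-→d3:-→d4:-→d5:-→d6:-→d7:-→d8:H7→d9:-→d10:-→d11:-→d12:H2→d13:-→d14:-→d15:- -> H2

== LOOKUPS ==
["H2","H5","H2"]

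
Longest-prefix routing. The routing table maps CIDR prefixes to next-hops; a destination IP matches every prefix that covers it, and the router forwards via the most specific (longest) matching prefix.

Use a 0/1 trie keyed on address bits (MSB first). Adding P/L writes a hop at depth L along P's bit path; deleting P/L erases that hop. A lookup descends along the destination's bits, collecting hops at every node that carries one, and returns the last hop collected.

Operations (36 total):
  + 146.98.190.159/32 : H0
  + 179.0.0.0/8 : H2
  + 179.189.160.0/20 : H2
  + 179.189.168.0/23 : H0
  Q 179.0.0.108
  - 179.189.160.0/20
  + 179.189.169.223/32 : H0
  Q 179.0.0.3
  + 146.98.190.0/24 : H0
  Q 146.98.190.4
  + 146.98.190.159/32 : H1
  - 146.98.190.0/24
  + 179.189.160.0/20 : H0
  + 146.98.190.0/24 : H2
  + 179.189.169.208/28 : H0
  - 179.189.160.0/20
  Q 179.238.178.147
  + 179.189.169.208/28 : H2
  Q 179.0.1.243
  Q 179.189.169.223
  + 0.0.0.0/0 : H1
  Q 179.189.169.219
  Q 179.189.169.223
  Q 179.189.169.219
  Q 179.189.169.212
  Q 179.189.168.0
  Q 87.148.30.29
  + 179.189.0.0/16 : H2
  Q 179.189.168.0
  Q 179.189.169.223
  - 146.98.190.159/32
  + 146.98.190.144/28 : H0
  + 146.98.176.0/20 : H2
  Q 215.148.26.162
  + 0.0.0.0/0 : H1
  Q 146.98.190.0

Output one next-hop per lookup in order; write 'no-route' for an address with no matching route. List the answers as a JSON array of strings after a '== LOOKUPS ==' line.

Apply in order:
  add 146.98.190.159/32 -> H0 at depth 32
  add 179.0.0.0/8 -> H2 at depth 8
  add 179.189.160.0/20 -> H2 at depth 20
  add 179.189.168.0/23 -> H0 at depth 23
  lookup 179.0.0.108: bits 10110011 walk d0:-→d1:-→d2:-→d3:-→d4:-→d5:-→d6:-→d7:-→d8:H2 -> H2
  - 179.189.160.0/20 clear@20
  add 179.189.169.223/32 -> H0 at depth 32
  lookup 179.0.0.3: bits 10110011 walk d0:-→d1:-→d2:-→d3:-→d4:-→d5:-→d6:-→d7:-→d8:H2 -> H2
  add 146.98.190.0/24 -> H0 at depth 24
  lookup 146.98.190.4: bits 100100100110001010111110 walk d0:-→d1:-→d2:-→d3:-→d4:-→d5:-→d6:-→d7:-→d8:-→d9:-→d10:-→d11:-→d12:-→d13:-→d14:-→d15:-→d16:-→d17:-→d18:-→d19:-→d20:-→d21:-→d22:-→d23:-→d24:H0 -> H0
  add 146.98.190.159/32 -> H1 at depth 32
  - 146.98.190.0/24 clear@24
  add 179.189.160.0/20 -> H0 at depth 20
  add 146.98.190.0/24 -> H2 at depth 24
  add 179.189.169.208/28 -> H0 at depth 28
  - 179.189.160.0/20 clear@20
  lookup 179.238.178.147: bits 101100111 walk d0:-→d1:-→d2:-→d3:-→d4:-→d5:-→d6:-→d7:-→d8:H2→d9:- -> H2
  add 179.189.169.208/28 -> H2 at depth 28
  lookup 179.0.1.243: bits 10110011 walk d0:-→d1:-→d2:-→d3:-→d4:-→d5:-→d6:-→d7:-→d8:H2 -> H2
  lookup 179.189.169.223: bits 10110011101111011010100111011111 walk d0:-→d1:-→d2:-→d3:-→d4:-→d5:-→d6:-→d7:-→d8:H2→d9:-→d10:-→d11:-→d12:-→d13:-→d14:-→d15:-→d16:-→d17:-→d18:-→d19:-→d20:-→d21:-→d22:-→d23:H0→d24:-→d25:-→d26:-→d27:-→d28:H2→d29:-→d30:-→d31:-→d32:H0 -> H0
  add 0.0.0.0/0 -> H1 at depth 0
  lookup 179.189.169.219: bits 10110011101111011010100111011 walk d0:H1→d1:-→d2:-→d3:-→d4:-→d5:-→d6:-→d7:-→d8:H2→d9:-→d10:-→d11:-→d12:-→d13:-→d14:-→d15:-→d16:-→d17:-→d18:-→d19:-→d20:-→d21:-→d22:-→d23:H0→d24:-→d25:-→d26:-→d27:-→d28:H2→d29:- -> H2
  lookup 179.189.169.223: bits 10110011101111011010100111011111 walk d0:H1→d1:-→d2:-→d3:-→d4:-→d5:-→d6:-→d7:-→d8:H2→d9:-→d10:-→d11:-→d12:-→d13:-→d14:-→d15:-→d16:-→d17:-→d18:-→d19:-→d20:-→d21:-→d22:-→d23:H0→d24:-→d25:-→d26:-→d27:-→d28:H2→d29:-→d30:-→d31:-→d32:H0 -> H0
  lookup 179.189.169.219: bits 10110011101111011010100111011 walk d0:H1→d1:-→d2:-→d3:-→d4:-→d5:-→d6:-→d7:-→d8:H2→d9:-→d10:-→d11:-→d12:-→d13:-→d14:-→d15:-→d16:-→d17:-→d18:-→d19:-→d20:-→d21:-→d22:-→d23:H0→d24:-→d25:-→d26:-→d27:-→d28:H2→d29:- -> H2
  lookup 179.189.169.212: bits 1011001110111101101010011101 walk d0:H1→d1:-→d2:-→d3:-→d4:-→d5:-→d6:-→d7:-→d8:H2→d9:-→d10:-→d11:-→d12:-→d13:-→d14:-→d15:-→d16:-→d17:-→d18:-→d19:-→d20:-→d21:-→d22:-→d23:H0→d24:-→d25:-→d26:-→d27:-→d28:H2 -> H2
  lookup 179.189.168.0: bits 10110011101111011010100 walk d0:H1→d1:-→d2:-→d3:-→d4:-→d5:-→d6:-→d7:-→d8:H2→d9:-→d10:-→d11:-→d12:-→d13:-→d14:-→d15:-→d16:-→d17:-→d18:-→d19:-→d20:-→d21:-→d22:-→d23:H0 -> H0
  lookup 87.148.30.29: bits ε walk d0:H1 -> H1
  add 179.189.0.0/16 -> H2 at depth 16
  lookup 179.189.168.0: bits 10110011101111011010100 walk d0:H1→d1:-→d2:-→d3:-→d4:-→d5:-→d6:-→d7:-→d8:H2→d9:-→d10:-→d11:-→d12:-→d13:-→d14:-→d15:-→d16:H2→d17:-→d18:-→d19:-→d20:-→d21:-→d22:-→d23:H0 -> H0
  lookup 179.189.169.223: bits 10110011101111011010100111011111 walk d0:H1→d1:-→d2:-→d3:-→d4:-→d5:-→d6:-→d7:-→d8:H2→d9:-→d10:-→d11:-→d12:-→d13:-→d14:-→d15:-→d16:H2→d17:-→d18:-→d19:-→d20:-→d21:-→d22:-→d23:H0→d24:-→d25:-→d26:-→d27:-→d28:H2→d29:-→d30:-→d31:-→d32:H0 -> H0
  - 146.98.190.159/32 clear@32
  add 146.98.190.144/28 -> H0 at depth 28
  add 146.98.176.0/20 -> H2 at depth 20
  lookup 215.148.26.162: bits 1 walk d0:H1→d1:- -> H1
  add 0.0.0.0/0 -> H1 at depth 0
  lookup 146.98.190.0: bits 100100100110001010111110 walk d0:H1→d1:-→d2:-→d3:-→d4:-→d5:-→d6:-→d7:-→d8:-→d9:-→d10:-→d11:-→d12:-→d13:-→d14:-→d15:-→d16:-→d17:-→d18:-→d19:-→d20:H2→d21:-→d22:-→d23:-→d24:H2 -> H2

== LOOKUPS ==
["H2","H2","H0","H2","H2","H0","H2","H0","H2","H2","H0","H1","H0","H0","H1","H2"]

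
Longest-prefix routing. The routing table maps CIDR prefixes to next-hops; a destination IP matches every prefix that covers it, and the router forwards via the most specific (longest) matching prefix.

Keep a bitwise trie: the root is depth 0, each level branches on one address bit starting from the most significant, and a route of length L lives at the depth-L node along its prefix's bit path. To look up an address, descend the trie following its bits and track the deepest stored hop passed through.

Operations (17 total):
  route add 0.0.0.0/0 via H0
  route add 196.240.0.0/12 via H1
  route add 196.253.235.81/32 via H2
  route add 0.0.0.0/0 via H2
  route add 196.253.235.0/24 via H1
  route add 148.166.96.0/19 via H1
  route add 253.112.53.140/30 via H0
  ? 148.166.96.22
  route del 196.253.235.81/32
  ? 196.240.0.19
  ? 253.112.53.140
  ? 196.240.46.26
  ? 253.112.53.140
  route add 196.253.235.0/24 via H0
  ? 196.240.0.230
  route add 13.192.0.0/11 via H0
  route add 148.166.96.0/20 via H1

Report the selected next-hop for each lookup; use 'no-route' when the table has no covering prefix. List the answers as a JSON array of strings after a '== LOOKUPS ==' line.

Process each operation:
  add 0.0.0.0/0 -> H0 at depth 0
  add 196.240.0.0/12 -> H1 at depth 12
  add 196.253.235.81/32 -> H2 at depth 32
  add 0.0.0.0/0 -> H2 at depth 0
  add 196.253.235.0/24 -> H1 at depth 24
  add 148.166.96.0/19 -> H1 at depth 19
  add 253.112.53.140/30 -> H0 at depth 30
  ? 148.166.96.22  path d0:H2→d1:-→d2:-→d3:-→d4:-→d5:-→d6:-→d7:-→d8:-→d9:-→d10:-→d11:-→d12:-→d13:-→d14:-→d15:-→d16:-→d17:-→d18:-→d19:H1  best=H1
  del 196.253.235.81/32 (clear depth 32)
  ? 196.240.0.19  path d0:H2→d1:-→d2:-→d3:-→d4:-→d5:-→d6:-→d7:-→d8:-→d9:-→d10:-→d11:-→d12:H1  best=H1
  ? 253.112.53.140  path d0:H2→d1:-→d2:-→d3:-→d4:-→d5:-→d6:-→d7:-→d8:-→d9:-→d10:-→d11:-→d12:-→d13:-→d14:-→d15:-→d16:-→d17:-→d18:-→d19:-→d20:-→d21:-→d22:-→d23:-→d24:-→d25:-→d26:-→d27:-→d28:-→d29:-→d30:H0  best=H0
  ? 196.240.46.26  path d0:H2→d1:-→d2:-→d3:-→d4:-→d5:-→d6:-→d7:-→d8:-→d9:-→d10:-→d11:-→d12:H1  best=H1
  ? 253.112.53.140  path d0:H2→d1:-→d2:-→d3:-→d4:-→d5:-→d6:-→d7:-→d8:-→d9:-→d10:-→d11:-→d12:-→d13:-→d14:-→d15:-→d16:-→d17:-→d18:-→d19:-→d20:-→d21:-→d22:-→d23:-→d24:-→d25:-→d26:-→d27:-→d28:-→d29:-→d30:H0  best=H0
  add 196.253.235.0/24 -> H0 at depth 24
  ? 196.240.0.230  path d0:H2→d1:-→d2:-→d3:-→d4:-→d5:-→d6:-→d7:-→d8:-→d9:-→d10:-→d11:-→d12:H1  best=H1
  add 13.192.0.0/11 -> H0 at depth 11
  add 148.166.96.0/20 -> H1 at depth 20

== LOOKUPS ==
["H1","H1","H0","H1","H0","H1"]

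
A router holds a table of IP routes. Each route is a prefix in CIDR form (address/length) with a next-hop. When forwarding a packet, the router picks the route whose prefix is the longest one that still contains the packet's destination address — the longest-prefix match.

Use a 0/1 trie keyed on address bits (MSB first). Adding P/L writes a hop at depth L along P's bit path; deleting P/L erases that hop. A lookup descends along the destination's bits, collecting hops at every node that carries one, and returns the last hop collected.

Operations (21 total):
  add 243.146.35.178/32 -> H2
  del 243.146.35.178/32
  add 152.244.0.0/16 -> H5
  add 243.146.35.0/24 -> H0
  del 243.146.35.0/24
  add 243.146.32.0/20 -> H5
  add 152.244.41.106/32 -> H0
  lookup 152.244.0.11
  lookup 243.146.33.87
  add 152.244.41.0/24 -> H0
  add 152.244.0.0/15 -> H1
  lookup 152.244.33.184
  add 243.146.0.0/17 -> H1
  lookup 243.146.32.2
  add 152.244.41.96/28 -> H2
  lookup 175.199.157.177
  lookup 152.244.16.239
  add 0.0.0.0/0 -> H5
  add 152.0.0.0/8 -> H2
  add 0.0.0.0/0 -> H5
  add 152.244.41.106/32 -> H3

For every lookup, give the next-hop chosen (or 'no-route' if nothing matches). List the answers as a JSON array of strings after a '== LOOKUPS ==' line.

Trace:
  add 243.146.35.178/32 -> H2 at depth 32
  del 243.146.35.178/32 (clear depth 32)
  add 152.244.0.0/16 -> H5 at depth 16
  add 243.146.35.0/24 -> H0 at depth 24
  del 243.146.35.0/24 (clear depth 24)
  add 243.146.32.0/20 -> H5 at depth 20
  add 152.244.41.106/32 -> H0 at depth 32
  Q 152.244.0.11: descend 100110001111010000 ; hops seen [H5] ; pick H5
  Q 243.146.33.87: descend 1111001110010010001000 ; hops seen [H5] ; pick H5
  add 152.244.41.0/24 -> H0 at depth 24
  add 152.244.0.0/15 -> H1 at depth 15
  Q 152.244.33.184: descend 10011000111101000010 ; hops seen [H1,H5] ; pick H5
  add 243.146.0.0/17 -> H1 at depth 17
  Q 243.146.32.2: descend 1111001110010010001000 ; hops seen [H1,H5] ; pick H5
  add 152.244.41.96/28 -> H2 at depth 28
  Q 175.199.157.177: descend 10 ; hops seen [∅] ; pick no-route
  Q 152.244.16.239: descend 100110001111010000 ; hops seen [H1,H5] ; pick H5
  add 0.0.0.0/0 -> H5 at depth 0
  add 152.0.0.0/8 -> H2 at depth 8
  add 0.0.0.0/0 -> H5 at depth 0
  add 152.244.41.106/32 -> H3 at depth 32

== LOOKUPS ==
["H5","H5","H5","H5","no-route","H5"]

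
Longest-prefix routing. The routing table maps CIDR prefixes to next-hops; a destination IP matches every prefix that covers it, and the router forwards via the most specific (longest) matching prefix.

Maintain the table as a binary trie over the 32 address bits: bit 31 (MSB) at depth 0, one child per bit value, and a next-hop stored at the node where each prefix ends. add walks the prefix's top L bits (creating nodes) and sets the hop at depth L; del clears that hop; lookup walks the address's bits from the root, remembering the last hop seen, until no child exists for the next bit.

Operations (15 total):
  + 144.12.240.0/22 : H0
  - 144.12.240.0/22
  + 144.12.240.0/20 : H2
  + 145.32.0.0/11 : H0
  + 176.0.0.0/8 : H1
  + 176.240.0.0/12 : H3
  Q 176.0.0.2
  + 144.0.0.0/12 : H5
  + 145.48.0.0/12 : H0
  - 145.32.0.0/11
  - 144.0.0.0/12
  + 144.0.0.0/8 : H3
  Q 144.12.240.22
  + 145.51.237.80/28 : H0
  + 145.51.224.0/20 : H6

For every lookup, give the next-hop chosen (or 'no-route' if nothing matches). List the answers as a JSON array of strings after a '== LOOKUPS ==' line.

Apply in order:
  add 144.12.240.0/22 -> H0 at depth 22
  - 144.12.240.0/22 clear@22
  add 144.12.240.0/20 -> H2 at depth 20
  add 145.32.0.0/11 -> H0 at depth 11
  add 176.0.0.0/8 -> H1 at depth 8
  add 176.240.0.0/12 -> H3 at depth 12
  lookup 176.0.0.2: bits 10110000 walk d0:-→d1:-→d2:-→d3:-→d4:-→d5:-→d6:-→d7:-→d8:H1 -> H1
  add 144.0.0.0/12 -> H5 at depth 12
  add 145.48.0.0/12 -> H0 at depth 12
  - 145.32.0.0/11 clear@11
  - 144.0.0.0/12 clear@12
  add 144.0.0.0/8 -> H3 at depth 8
  lookup 144.12.240.22: bits 1001000000001100111100 walk d0:-→d1:-→d2:-→d3:-→d4:-→d5:-→d6:-→d7:-→d8:H3→d9:-→d10:-→d11:-→d12:-→d13:-→d14:-→d15:-→d16:-→d17:-→d18:-→d19:-→d20:H2→d21:-→d22:- -> H2
  add 145.51.237.80/28 -> H0 at depth 28
  add 145.51.224.0/20 -> H6 at depth 20

== LOOKUPS ==
["H1","H2"]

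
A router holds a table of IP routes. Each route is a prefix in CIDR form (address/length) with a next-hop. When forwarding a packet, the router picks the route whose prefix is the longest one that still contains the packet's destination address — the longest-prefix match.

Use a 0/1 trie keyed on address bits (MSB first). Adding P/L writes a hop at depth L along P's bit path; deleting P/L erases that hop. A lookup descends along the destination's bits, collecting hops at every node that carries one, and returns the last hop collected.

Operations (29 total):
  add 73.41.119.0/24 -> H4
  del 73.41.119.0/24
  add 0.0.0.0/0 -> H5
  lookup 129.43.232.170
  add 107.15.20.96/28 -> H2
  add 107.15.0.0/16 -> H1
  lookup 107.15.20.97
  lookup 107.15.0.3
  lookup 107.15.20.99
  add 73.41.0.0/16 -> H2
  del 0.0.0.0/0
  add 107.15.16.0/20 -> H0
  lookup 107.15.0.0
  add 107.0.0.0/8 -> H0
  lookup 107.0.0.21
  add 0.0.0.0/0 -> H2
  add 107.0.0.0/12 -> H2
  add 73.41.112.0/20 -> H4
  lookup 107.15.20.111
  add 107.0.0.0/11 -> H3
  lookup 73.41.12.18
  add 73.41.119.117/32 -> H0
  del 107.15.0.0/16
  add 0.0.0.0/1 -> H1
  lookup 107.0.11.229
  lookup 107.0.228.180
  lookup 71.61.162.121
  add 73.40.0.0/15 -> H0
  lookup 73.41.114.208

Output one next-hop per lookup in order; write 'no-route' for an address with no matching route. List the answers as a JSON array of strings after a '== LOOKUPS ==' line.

Process each operation:
  add 73.41.119.0/24 -> H4 at depth 24
  - 73.41.119.0/24 clear@24
  add 0.0.0.0/0 -> H5 at depth 0
  ? 129.43.232.170  path d0:H5  best=H5
  add 107.15.20.96/28 -> H2 at depth 28
  add 107.15.0.0/16 -> H1 at depth 16
  ? 107.15.20.97  path d0:H5→d1:-→d2:-→d3:-→d4:-→d5:-→d6:-→d7:-→d8:-→d9:-→d10:-→d11:-→d12:-→d13:-→d14:-→d15:-→d16:H1→d17:-→d18:-→d19:-→d20:-→d21:-→d22:-→d23:-→d24:-→d25:-→d26:-→d27:-→d28:H2  best=H2
  ? 107.15.0.3  path d0:H5→d1:-→d2:-→d3:-→d4:-→d5:-→d6:-→d7:-→d8:-→d9:-→d10:-→d11:-→d12:-→d13:-→d14:-→d15:-→d16:H1→d17:-→d18:-→d19:-  best=H1
  ? 107.15.20.99  path d0:H5→d1:-→d2:-→d3:-→d4:-→d5:-→d6:-→d7:-→d8:-→d9:-→d10:-→d11:-→d12:-→d13:-→d14:-→d15:-→d16:H1→d17:-→d18:-→d19:-→d20:-→d21:-→d22:-→d23:-→d24:-→d25:-→d26:-→d27:-→d28:H2  best=H2
  add 73.41.0.0/16 -> H2 at depth 16
  - 0.0.0.0/0 clear@0
  add 107.15.16.0/20 -> H0 at depth 20
  ? 107.15.0.0  path d0:-→d1:-→d2:-→d3:-→d4:-→d5:-→d6:-→d7:-→d8:-→d9:-→d10:-→d11:-→d12:-→d13:-→d14:-→d15:-→d16:H1→d17:-→d18:-→d19:-  best=H1
  add 107.0.0.0/8 -> H0 at depth 8
  ? 107.0.0.21  path d0:-→d1:-→d2:-→d3:-→d4:-→d5:-→d6:-→d7:-→d8:H0→d9:-→d10:-→d11:-→d12:-  best=H0
  add 0.0.0.0/0 -> H2 at depth 0
  add 107.0.0.0/12 -> H2 at depth 12
  add 73.41.112.0/20 -> H4 at depth 20
  ? 107.15.20.111  path d0:H2→d1:-→d2:-→d3:-→d4:-→d5:-→d6:-→d7:-→d8:H0→d9:-→d10:-→d11:-→d12:H2→d13:-→d14:-→d15:-→d16:H1→d17:-→d18:-→d19:-→d20:H0→d21:-→d22:-→d23:-→d24:-→d25:-→d26:-→d27:-→d28:H2  best=H2
  add 107.0.0.0/11 -> H3 at depth 11
  ? 73.41.12.18  path d0:H2→d1:-→d2:-→d3:-→d4:-→d5:-→d6:-→d7:-→d8:-→d9:-→d10:-→d11:-→d12:-→d13:-→d14:-→d15:-→d16:H2→d17:-  best=H2
  add 73.41.119.117/32 -> H0 at depth 32
  - 107.15.0.0/16 clear@16
  add 0.0.0.0/1 -> H1 at depth 1
  ? 107.0.11.229  path d0:H2→d1:H1→d2:-→d3:-→d4:-→d5:-→d6:-→d7:-→d8:H0→d9:-→d10:-→d11:H3→d12:H2  best=H2
  ? 107.0.228.180  path d0:H2→d1:H1→d2:-→d3:-→d4:-→d5:-→d6:-→d7:-→d8:H0→d9:-→d10:-→d11:H3→d12:H2  best=H2
  ? 71.61.162.121  path d0:H2→d1:H1→d2:-→d3:-→d4:-  best=H1
  add 73.40.0.0/15 -> H0 at depth 15
  ? 73.41.114.208  path d0:H2→d1:H1→d2:-→d3:-→d4:-→d5:-→d6:-→d7:-→d8:-→d9:-→d10:-→d11:-→d12:-→d13:-→d14:-→d15:H0→d16:H2→d17:-→d18:-→d19:-→d20:H4→d21:-  best=H4

== LOOKUPS ==
["H5","H2","H1","H2","H1","H0","H2","H2","H2","H2","H1","H4"]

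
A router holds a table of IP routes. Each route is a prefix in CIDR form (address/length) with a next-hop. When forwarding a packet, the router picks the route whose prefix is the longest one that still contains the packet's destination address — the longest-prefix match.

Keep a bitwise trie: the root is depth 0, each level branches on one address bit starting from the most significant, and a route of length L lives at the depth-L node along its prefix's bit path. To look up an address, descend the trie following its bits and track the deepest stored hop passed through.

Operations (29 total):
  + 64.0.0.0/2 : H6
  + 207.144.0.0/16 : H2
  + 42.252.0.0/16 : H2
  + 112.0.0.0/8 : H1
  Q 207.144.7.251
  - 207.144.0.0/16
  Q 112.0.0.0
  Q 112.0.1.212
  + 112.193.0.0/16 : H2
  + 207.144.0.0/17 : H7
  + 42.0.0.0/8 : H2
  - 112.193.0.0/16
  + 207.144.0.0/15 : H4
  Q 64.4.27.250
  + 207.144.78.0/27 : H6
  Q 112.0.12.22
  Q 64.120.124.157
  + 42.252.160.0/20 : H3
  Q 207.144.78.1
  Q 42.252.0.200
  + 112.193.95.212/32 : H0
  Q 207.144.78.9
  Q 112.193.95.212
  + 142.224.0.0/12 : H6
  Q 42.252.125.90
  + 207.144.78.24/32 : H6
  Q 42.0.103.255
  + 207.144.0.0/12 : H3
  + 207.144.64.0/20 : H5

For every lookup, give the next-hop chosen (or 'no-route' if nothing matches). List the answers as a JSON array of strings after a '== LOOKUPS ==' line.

Apply in order:
  + 64.0.0.0/2 (H6) depth=2
  + 207.144.0.0/16 (H2) depth=16
  + 42.252.0.0/16 (H2) depth=16
  + 112.0.0.0/8 (H1) depth=8
  lookup 207.144.7.251: bits 1100111110010000 walk d0:-→d1:-→d2:-→d3:-→d4:-→d5:-→d6:-→d7:-→d8:-→d9:-→d10:-→d11:-→d12:-→d13:-→d14:-→d15:-→d16:H2 -> H2
  del 207.144.0.0/16 (clear depth 16)
  lookup 112.0.0.0: bits 01110000 walk d0:-→d1:-→d2:H6→d3:-→d4:-→d5:-→d6:-→d7:-→d8:H1 -> H1
  lookup 112.0.1.212: bits 01110000 walk d0:-→d1:-→d2:H6→d3:-→d4:-→d5:-→d6:-→d7:-→d8:H1 -> H1
  + 112.193.0.0/16 (H2) depth=16
  + 207.144.0.0/17 (H7) depth=17
  + 42.0.0.0/8 (H2) depth=8
  del 112.193.0.0/16 (clear depth 16)
  + 207.144.0.0/15 (H4) depth=15
  lookup 64.4.27.250: bits 01 walk d0:-→d1:-→d2:H6 -> H6
  + 207.144.78.0/27 (H6) depth=27
  lookup 112.0.12.22: bits 01110000 walk d0:-→d1:-→d2:H6→d3:-→d4:-→d5:-→d6:-→d7:-→d8:H1 -> H1
  lookup 64.120.124.157: bits 01 walk d0:-→d1:-→d2:H6 -> H6
  + 42.252.160.0/20 (H3) depth=20
  lookup 207.144.78.1: bits 110011111001000001001110000 walk d0:-→d1:-→d2:-→d3:-→d4:-→d5:-→d6:-→d7:-→d8:-→d9:-→d10:-→d11:-→d12:-→d13:-→d14:-→d15:H4→d16:-→d17:H7→d18:-→d19:-→d20:-→d21:-→d22:-→d23:-→d24:-→d25:-→d26:-→d27:H6 -> H6
  lookup 42.252.0.200: bits 0010101011111100 walk d0:-→d1:-→d2:-→d3:-→d4:-→d5:-→d6:-→d7:-→d8:H2→d9:-→d10:-→d11:-→d12:-→d13:-→d14:-→d15:-→d16:H2 -> H2
  + 112.193.95.212/32 (H0) depth=32
  lookup 207.144.78.9: bits 110011111001000001001110000 walk d0:-→d1:-→d2:-→d3:-→d4:-→d5:-→d6:-→d7:-→d8:-→d9:-→d10:-→d11:-→d12:-→d13:-→d14:-→d15:H4→d16:-→d17:H7→d18:-→d19:-→d20:-→d21:-→d22:-→d23:-→d24:-→d25:-→d26:-→d27:H6 -> H6
  lookup 112.193.95.212: bits 01110000110000010101111111010100 walk d0:-→d1:-→d2:H6→d3:-→d4:-→d5:-→d6:-→d7:-→d8:H1→d9:-→d10:-→d11:-→d12:-→d13:-→d14:-→d15:-→d16:-→d17:-→d18:-→d19:-→d20:-→d21:-→d22:-→d23:-→d24:-→d25:-→d26:-→d27:-→d28:-→d29:-→d30:-→d31:-→d32:H0 -> H0
  + 142.224.0.0/12 (H6) depth=12
  lookup 42.252.125.90: bits 0010101011111100 walk d0:-→d1:-→d2:-→d3:-→d4:-→d5:-→d6:-→d7:-→d8:H2→d9:-→d10:-→d11:-→d12:-→d13:-→d14:-→d15:-→d16:H2 -> H2
  + 207.144.78.24/32 (H6) depth=32
  lookup 42.0.103.255: bits 00101010 walk d0:-→d1:-→d2:-→d3:-→d4:-→d5:-→d6:-→d7:-→d8:H2 -> H2
  + 207.144.0.0/12 (H3) depth=12
  + 207.144.64.0/20 (H5) depth=20

== LOOKUPS ==
["H2","H1","H1","H6","H1","H6","H6","H2","H6","H0","H2","H2"]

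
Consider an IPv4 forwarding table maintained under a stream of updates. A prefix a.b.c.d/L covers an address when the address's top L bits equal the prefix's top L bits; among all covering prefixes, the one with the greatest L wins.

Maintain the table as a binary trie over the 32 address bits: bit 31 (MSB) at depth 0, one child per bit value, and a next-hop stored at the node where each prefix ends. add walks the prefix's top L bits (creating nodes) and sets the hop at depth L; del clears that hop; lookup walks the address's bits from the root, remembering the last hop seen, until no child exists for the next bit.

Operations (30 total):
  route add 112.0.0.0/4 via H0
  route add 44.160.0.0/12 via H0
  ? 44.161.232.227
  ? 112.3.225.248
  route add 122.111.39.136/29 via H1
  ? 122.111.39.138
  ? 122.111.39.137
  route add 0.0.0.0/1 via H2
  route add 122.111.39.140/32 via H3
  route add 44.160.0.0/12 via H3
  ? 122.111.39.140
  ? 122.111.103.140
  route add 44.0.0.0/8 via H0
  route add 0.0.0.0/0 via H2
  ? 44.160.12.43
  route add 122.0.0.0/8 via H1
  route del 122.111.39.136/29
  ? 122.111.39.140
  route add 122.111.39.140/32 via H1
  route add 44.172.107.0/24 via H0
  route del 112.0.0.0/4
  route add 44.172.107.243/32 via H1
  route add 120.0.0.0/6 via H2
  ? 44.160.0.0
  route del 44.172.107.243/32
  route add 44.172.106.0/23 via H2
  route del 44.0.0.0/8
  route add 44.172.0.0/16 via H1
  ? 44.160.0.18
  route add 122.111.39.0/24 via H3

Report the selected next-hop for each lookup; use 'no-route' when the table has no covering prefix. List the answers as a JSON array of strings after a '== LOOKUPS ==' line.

Process each operation:
  + 112.0.0.0/4 (H0) depth=4
  + 44.160.0.0/12 (H0) depth=12
  lookup 44.161.232.227: bits 001011001010 walk d0:-→d1:-→d2:-→d3:-→d4:-→d5:-→d6:-→d7:-→d8:-→d9:-→d10:-→d11:-→d12:H0 -> H0
  lookup 112.3.225.248: bits 0111 walk d0:-→d1:-→d2:-→d3:-→d4:H0 -> H0
  + 122.111.39.136/29 (H1) depth=29
  lookup 122.111.39.138: bits 01111010011011110010011110001 walk d0:-→d1:-→d2:-→d3:-→d4:H0→d5:-→d6:-→d7:-→d8:-→d9:-→d10:-→d11:-→d12:-→d13:-→d14:-→d15:-→d16:-→d17:-→d18:-→d19:-→d20:-→d21:-→d22:-→d23:-→d24:-→d25:-→d26:-→d27:-→d28:-→d29:H1 -> H1
  lookup 122.111.39.137: bits 01111010011011110010011110001 walk d0:-→d1:-→d2:-→d3:-→d4:H0→d5:-→d6:-→d7:-→d8:-→d9:-→d10:-→d11:-→d12:-→d13:-→d14:-→d15:-→d16:-→d17:-→d18:-→d19:-→d20:-→d21:-→d22:-→d23:-→d24:-→d25:-→d26:-→d27:-→d28:-→d29:H1 -> H1
  + 0.0.0.0/1 (H2) depth=1
  + 122.111.39.140/32 (H3) depth=32
  + 44.160.0.0/12 (H3) depth=12
  lookup 122.111.39.140: bits 01111010011011110010011110001100 walk d0:-→d1:H2→d2:-→d3:-→d4:H0→d5:-→d6:-→d7:-→d8:-→d9:-→d10:-→d11:-→d12:-→d13:-→d14:-→d15:-→d16:-→d17:-→d18:-→d19:-→d20:-→d21:-→d22:-→d23:-→d24:-→d25:-→d26:-→d27:-→d28:-→d29:H1→d30:-→d31:-→d32:H3 -> H3
  lookup 122.111.103.140: bits 01111010011011110 walk d0:-→d1:H2→d2:-→d3:-→d4:H0→d5:-→d6:-→d7:-→d8:-→d9:-→d10:-→d11:-→d12:-→d13:-→d14:-→d15:-→d16:-→d17:- -> H0
  + 44.0.0.0/8 (H0) depth=8
  + 0.0.0.0/0 (H2) depth=0
  lookup 44.160.12.43: bits 001011001010 walk d0:H2→d1:H2→d2:-→d3:-→d4:-→d5:-→d6:-→d7:-→d8:H0→d9:-→d10:-→d11:-→d12:H3 -> H3
  + 122.0.0.0/8 (H1) depth=8
  del 122.111.39.136/29 (clear depth 29)
  lookup 122.111.39.140: bits 01111010011011110010011110001100 walk d0:H2→d1:H2→d2:-→d3:-→d4:H0→d5:-→d6:-→d7:-→d8:H1→d9:-→d10:-→d11:-→d12:-→d13:-→d14:-→d15:-→d16:-→d17:-→d18:-→d19:-→d20:-→d21:-→d22:-→d23:-→d24:-→d25:-→d26:-→d27:-→d28:-→d29:-→d30:-→d31:-→d32:H3 -> H3
  + 122.111.39.140/32 (H1) depth=32
  + 44.172.107.0/24 (H0) depth=24
  del 112.0.0.0/4 (clear depth 4)
  + 44.172.107.243/32 (H1) depth=32
  + 120.0.0.0/6 (H2) depth=6
  lookup 44.160.0.0: bits 001011001010 walk d0:H2→d1:H2→d2:-→d3:-→d4:-→d5:-→d6:-→d7:-→d8:H0→d9:-→d10:-→d11:-→d12:H3 -> H3
  del 44.172.107.243/32 (clear depth 32)
  + 44.172.106.0/23 (H2) depth=23
  del 44.0.0.0/8 (clear depth 8)
  + 44.172.0.0/16 (H1) depth=16
  lookup 44.160.0.18: bits 001011001010 walk d0:H2→d1:H2→d2:-→d3:-→d4:-→d5:-→d6:-→d7:-→d8:-→d9:-→d10:-→d11:-→d12:H3 -> H3
  + 122.111.39.0/24 (H3) depth=24

== LOOKUPS ==
["H0","H0","H1","H1","H3","H0","H3","H3","H3","H3"]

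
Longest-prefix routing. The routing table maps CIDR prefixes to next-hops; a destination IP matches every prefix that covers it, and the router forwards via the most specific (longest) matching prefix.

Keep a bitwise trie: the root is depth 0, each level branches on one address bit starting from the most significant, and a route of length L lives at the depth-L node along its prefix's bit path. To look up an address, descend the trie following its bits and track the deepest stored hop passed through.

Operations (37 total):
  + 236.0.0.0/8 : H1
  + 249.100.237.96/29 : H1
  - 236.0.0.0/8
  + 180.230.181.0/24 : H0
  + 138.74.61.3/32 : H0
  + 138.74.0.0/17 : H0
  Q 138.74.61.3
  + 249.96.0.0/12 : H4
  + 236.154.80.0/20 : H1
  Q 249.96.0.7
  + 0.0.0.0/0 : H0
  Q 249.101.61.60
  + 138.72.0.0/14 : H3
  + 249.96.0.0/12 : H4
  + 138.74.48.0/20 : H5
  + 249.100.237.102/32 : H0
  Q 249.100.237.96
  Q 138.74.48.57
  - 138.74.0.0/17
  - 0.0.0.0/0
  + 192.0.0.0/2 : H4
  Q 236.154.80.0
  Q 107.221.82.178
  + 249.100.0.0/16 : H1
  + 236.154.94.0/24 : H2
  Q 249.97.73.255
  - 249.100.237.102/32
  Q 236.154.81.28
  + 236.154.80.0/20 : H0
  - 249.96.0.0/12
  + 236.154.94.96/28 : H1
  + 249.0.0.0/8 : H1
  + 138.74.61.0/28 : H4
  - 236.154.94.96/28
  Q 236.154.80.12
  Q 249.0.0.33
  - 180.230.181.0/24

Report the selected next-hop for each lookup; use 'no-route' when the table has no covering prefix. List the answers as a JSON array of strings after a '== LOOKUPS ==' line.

Process each operation:
  add 236.0.0.0/8 -> H1 at depth 8
  add 249.100.237.96/29 -> H1 at depth 29
  del 236.0.0.0/8 (clear depth 8)
  add 180.230.181.0/24 -> H0 at depth 24
  add 138.74.61.3/32 -> H0 at depth 32
  add 138.74.0.0/17 -> H0 at depth 17
  Q 138.74.61.3: descend 10001010010010100011110100000011 ; hops seen [H0,H0] ; pick H0
  add 249.96.0.0/12 -> H4 at depth 12
  add 236.154.80.0/20 -> H1 at depth 20
  Q 249.96.0.7: descend 1111100101100 ; hops seen [H4] ; pick H4
  add 0.0.0.0/0 -> H0 at depth 0
  Q 249.101.61.60: descend 111110010110010 ; hops seen [H0,H4] ; pick H4
  add 138.72.0.0/14 -> H3 at depth 14
  add 249.96.0.0/12 -> H4 at depth 12
  add 138.74.48.0/20 -> H5 at depth 20
  add 249.100.237.102/32 -> H0 at depth 32
  Q 249.100.237.96: descend 11111001011001001110110101100 ; hops seen [H0,H4,H1] ; pick H1
  Q 138.74.48.57: descend 10001010010010100011 ; hops seen [H0,H3,H0,H5] ; pick H5
  del 138.74.0.0/17 (clear depth 17)
  del 0.0.0.0/0 (clear depth 0)
  add 192.0.0.0/2 -> H4 at depth 2
  Q 236.154.80.0: descend 11101100100110100101 ; hops seen [H4,H1] ; pick H1
  Q 107.221.82.178: descend ε ; hops seen [∅] ; pick no-route
  add 249.100.0.0/16 -> H1 at depth 16
  add 236.154.94.0/24 -> H2 at depth 24
  Q 249.97.73.255: descend 1111100101100 ; hops seen [H4,H4] ; pick H4
  del 249.100.237.102/32 (clear depth 32)
  Q 236.154.81.28: descend 11101100100110100101 ; hops seen [H4,H1] ; pick H1
  add 236.154.80.0/20 -> H0 at depth 20
  del 249.96.0.0/12 (clear depth 12)
  add 236.154.94.96/28 -> H1 at depth 28
  add 249.0.0.0/8 -> H1 at depth 8
  add 138.74.61.0/28 -> H4 at depth 28
  del 236.154.94.96/28 (clear depth 28)
  Q 236.154.80.12: descend 11101100100110100101 ; hops seen [H4,H0] ; pick H0
  Q 249.0.0.33: descend 111110010 ; hops seen [H4,H1] ; pick H1
  del 180.230.181.0/24 (clear depth 24)

== LOOKUPS ==
["H0","H4","H4","H1","H5","H1","no-route","H4","H1","H0","H1"]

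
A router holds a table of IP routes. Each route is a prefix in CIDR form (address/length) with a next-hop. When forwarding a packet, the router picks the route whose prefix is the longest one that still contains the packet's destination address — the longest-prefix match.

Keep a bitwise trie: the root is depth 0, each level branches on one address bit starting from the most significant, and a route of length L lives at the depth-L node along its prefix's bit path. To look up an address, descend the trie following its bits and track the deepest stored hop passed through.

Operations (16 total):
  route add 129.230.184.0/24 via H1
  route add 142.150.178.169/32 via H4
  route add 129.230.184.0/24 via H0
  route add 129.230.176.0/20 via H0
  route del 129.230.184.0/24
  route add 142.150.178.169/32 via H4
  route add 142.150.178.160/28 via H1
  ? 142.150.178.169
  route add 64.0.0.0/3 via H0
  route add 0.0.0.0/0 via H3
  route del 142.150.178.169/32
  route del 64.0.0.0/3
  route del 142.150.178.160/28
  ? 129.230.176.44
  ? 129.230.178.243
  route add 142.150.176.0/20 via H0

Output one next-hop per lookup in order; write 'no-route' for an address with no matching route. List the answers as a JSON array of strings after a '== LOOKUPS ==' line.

Trace:
  + 129.230.184.0/24 (H1) depth=24
  + 142.150.178.169/32 (H4) depth=32
  + 129.230.184.0/24 (H0) depth=24
  + 129.230.176.0/20 (H0) depth=20
  - 129.230.184.0/24 clear@24
  + 142.150.178.169/32 (H4) depth=32
  + 142.150.178.160/28 (H1) depth=28
  lookup 142.150.178.169: bits 10001110100101101011001010101001 walk d0:-→d1:-→d2:-→d3:-→d4:-→d5:-→d6:-→d7:-→d8:-→d9:-→d10:-→d11:-→d12:-→d13:-→d14:-→d15:-→d16:-→d17:-→d18:-→d19:-→d20:-→d21:-→d22:-→d23:-→d24:-→d25:-→d26:-→d27:-→d28:H1→d29:-→d30:-→d31:-→d32:H4 -> H4
  + 64.0.0.0/3 (H0) depth=3
  + 0.0.0.0/0 (H3) depth=0
  - 142.150.178.169/32 clear@32
  - 64.0.0.0/3 clear@3
  - 142.150.178.160/28 clear@28
  lookup 129.230.176.44: bits 10000001111001101011 walk d0:H3→d1:-→d2:-→d3:-→d4:-→d5:-→d6:-→d7:-→d8:-→d9:-→d10:-→d11:-→d12:-→d13:-→d14:-→d15:-→d16:-→d17:-→d18:-→d19:-→d20:H0 -> H0
  lookup 129.230.178.243: bits 10000001111001101011 walk d0:H3→d1:-→d2:-→d3:-→d4:-→d5:-→d6:-→d7:-→d8:-→d9:-→d10:-→d11:-→d12:-→d13:-→d14:-→d15:-→d16:-→d17:-→d18:-→d19:-→d20:H0 -> H0
  + 142.150.176.0/20 (H0) depth=20

== LOOKUPS ==
["H4","H0","H0"]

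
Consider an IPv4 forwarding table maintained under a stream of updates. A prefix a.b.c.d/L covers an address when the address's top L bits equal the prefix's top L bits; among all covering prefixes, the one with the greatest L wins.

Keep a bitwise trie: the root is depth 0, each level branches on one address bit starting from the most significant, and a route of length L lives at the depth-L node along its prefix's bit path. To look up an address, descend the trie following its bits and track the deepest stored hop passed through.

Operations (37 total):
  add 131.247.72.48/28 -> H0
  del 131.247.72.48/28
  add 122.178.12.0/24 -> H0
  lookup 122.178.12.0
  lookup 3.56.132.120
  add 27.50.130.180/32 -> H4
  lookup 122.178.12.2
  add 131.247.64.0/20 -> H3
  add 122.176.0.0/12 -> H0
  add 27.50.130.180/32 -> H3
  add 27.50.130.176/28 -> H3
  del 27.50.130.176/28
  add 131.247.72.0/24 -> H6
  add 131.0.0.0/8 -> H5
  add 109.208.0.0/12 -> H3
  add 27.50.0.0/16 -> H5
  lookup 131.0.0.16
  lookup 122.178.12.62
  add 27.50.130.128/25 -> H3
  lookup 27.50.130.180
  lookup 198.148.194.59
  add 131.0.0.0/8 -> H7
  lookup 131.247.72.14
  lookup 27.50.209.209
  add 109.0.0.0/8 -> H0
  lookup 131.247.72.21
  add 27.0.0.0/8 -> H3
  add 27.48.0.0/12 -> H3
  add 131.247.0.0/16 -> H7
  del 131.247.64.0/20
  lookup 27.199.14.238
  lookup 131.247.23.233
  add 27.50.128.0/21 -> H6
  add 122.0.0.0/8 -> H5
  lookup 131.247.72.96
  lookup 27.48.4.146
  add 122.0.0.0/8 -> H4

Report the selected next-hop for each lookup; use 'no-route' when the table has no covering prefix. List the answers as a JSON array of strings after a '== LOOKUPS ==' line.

Apply in order:
  + 131.247.72.48/28 (H0) depth=28
  del 131.247.72.48/28 (clear depth 28)
  + 122.178.12.0/24 (H0) depth=24
  ? 122.178.12.0  path d0:-→d1:-→d2:-→d3:-→d4:-→d5:-→d6:-→d7:-→d8:-→d9:-→d10:-→d11:-→d12:-→d13:-→d14:-→d15:-→d16:-→d17:-→d18:-→d19:-→d20:-→d21:-→d22:-→d23:-→d24:H0  best=H0
  ? 3.56.132.120  path d0:-→d1:-  best=no-route
  + 27.50.130.180/32 (H4) depth=32
  ? 122.178.12.2  path d0:-→d1:-→d2:-→d3:-→d4:-→d5:-→d6:-→d7:-→d8:-→d9:-→d10:-→d11:-→d12:-→d13:-→d14:-→d15:-→d16:-→d17:-→d18:-→d19:-→d20:-→d21:-→d22:-→d23:-→d24:H0  best=H0
  + 131.247.64.0/20 (H3) depth=20
  + 122.176.0.0/12 (H0) depth=12
  + 27.50.130.180/32 (H3) depth=32
  + 27.50.130.176/28 (H3) depth=28
  del 27.50.130.176/28 (clear depth 28)
  + 131.247.72.0/24 (H6) depth=24
  + 131.0.0.0/8 (H5) depth=8
  + 109.208.0.0/12 (H3) depth=12
  + 27.50.0.0/16 (H5) depth=16
  ? 131.0.0.16  path d0:-→d1:-→d2:-→d3:-→d4:-→d5:-→d6:-→d7:-→d8:H5  best=H5
  ? 122.178.12.62  path d0:-→d1:-→d2:-→d3:-→d4:-→d5:-→d6:-→d7:-→d8:-→d9:-→d10:-→d11:-→d12:H0→d13:-→d14:-→d15:-→d16:-→d17:-→d18:-→d19:-→d20:-→d21:-→d22:-→d23:-→d24:H0  best=H0
  + 27.50.130.128/25 (H3) depth=25
  ? 27.50.130.180  path d0:-→d1:-→d2:-→d3:-→d4:-→d5:-→d6:-→d7:-→d8:-→d9:-→d10:-→d11:-→d12:-→d13:-→d14:-→d15:-→d16:H5→d17:-→d18:-→d19:-→d20:-→d21:-→d22:-→d23:-→d24:-→d25:H3→d26:-→d27:-→d28:-→d29:-→d30:-→d31:-→d32:H3  best=H3
  ? 198.148.194.59  path d0:-→d1:-  best=no-route
  + 131.0.0.0/8 (H7) depth=8
  ? 131.247.72.14  path d0:-→d1:-→d2:-→d3:-→d4:-→d5:-→d6:-→d7:-→d8:H7→d9:-→d10:-→d11:-→d12:-→d13:-→d14:-→d15:-→d16:-→d17:-→d18:-→d19:-→d20:H3→d21:-→d22:-→d23:-→d24:H6→d25:-→d26:-  best=H6
  ? 27.50.209.209  path d0:-→d1:-→d2:-→d3:-→d4:-→d5:-→d6:-→d7:-→d8:-→d9:-→d10:-→d11:-→d12:-→d13:-→d14:-→d15:-→d16:H5→d17:-  best=H5
  + 109.0.0.0/8 (H0) depth=8
  ? 131.247.72.21  path d0:-→d1:-→d2:-→d3:-→d4:-→d5:-→d6:-→d7:-→d8:H7→d9:-→d10:-→d11:-→d12:-→d13:-→d14:-→d15:-→d16:-→d17:-→d18:-→d19:-→d20:H3→d21:-→d22:-→d23:-→d24:H6→d25:-→d26:-  best=H6
  + 27.0.0.0/8 (H3) depth=8
  + 27.48.0.0/12 (H3) depth=12
  + 131.247.0.0/16 (H7) depth=16
  del 131.247.64.0/20 (clear depth 20)
  ? 27.199.14.238  path d0:-→d1:-→d2:-→d3:-→d4:-→d5:-→d6:-→d7:-→d8:H3  best=H3
  ? 131.247.23.233  path d0:-→d1:-→d2:-→d3:-→d4:-→d5:-→d6:-→d7:-→d8:H7→d9:-→d10:-→d11:-→d12:-→d13:-→d14:-→d15:-→d16:H7→d17:-  best=H7
  + 27.50.128.0/21 (H6) depth=21
  + 122.0.0.0/8 (H5) depth=8
  ? 131.247.72.96  path d0:-→d1:-→d2:-→d3:-→d4:-→d5:-→d6:-→d7:-→d8:H7→d9:-→d10:-→d11:-→d12:-→d13:-→d14:-→d15:-→d16:H7→d17:-→d18:-→d19:-→d20:-→d21:-→d22:-→d23:-→d24:H6→d25:-  best=H6
  ? 27.48.4.146  path d0:-→d1:-→d2:-→d3:-→d4:-→d5:-→d6:-→d7:-→d8:H3→d9:-→d10:-→d11:-→d12:H3→d13:-→d14:-  best=H3
  + 122.0.0.0/8 (H4) depth=8

== LOOKUPS ==
["H0","no-route","H0","H5","H0","H3","no-route","H6","H5","H6","H3","H7","H6","H3"]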